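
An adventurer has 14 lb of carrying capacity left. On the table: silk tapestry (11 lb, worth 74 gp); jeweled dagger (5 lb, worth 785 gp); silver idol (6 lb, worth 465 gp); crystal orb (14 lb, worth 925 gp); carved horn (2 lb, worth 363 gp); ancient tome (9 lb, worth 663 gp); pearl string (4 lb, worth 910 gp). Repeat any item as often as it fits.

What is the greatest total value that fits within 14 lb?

Ranking by ratio (value/lb): pearl string 227.50, carved horn 181.50, jeweled dagger 157.00, silver idol 77.50.
Best packing: carved horn + 3×pearl string — 14 lb, 3093 total.
Nothing else within 14 lb beats 3093.

3093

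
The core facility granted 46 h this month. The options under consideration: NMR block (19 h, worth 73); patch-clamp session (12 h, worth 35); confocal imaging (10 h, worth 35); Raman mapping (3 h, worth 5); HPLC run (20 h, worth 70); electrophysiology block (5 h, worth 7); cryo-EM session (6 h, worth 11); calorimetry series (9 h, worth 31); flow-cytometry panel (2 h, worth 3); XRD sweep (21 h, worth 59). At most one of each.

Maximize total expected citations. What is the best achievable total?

154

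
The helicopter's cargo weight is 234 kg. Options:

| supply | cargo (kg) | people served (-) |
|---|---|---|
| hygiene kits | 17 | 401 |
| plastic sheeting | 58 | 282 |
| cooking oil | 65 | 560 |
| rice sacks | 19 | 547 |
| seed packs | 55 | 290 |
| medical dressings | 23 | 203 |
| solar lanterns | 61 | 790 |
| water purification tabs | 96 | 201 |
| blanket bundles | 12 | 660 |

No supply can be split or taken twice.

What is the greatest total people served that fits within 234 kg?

3248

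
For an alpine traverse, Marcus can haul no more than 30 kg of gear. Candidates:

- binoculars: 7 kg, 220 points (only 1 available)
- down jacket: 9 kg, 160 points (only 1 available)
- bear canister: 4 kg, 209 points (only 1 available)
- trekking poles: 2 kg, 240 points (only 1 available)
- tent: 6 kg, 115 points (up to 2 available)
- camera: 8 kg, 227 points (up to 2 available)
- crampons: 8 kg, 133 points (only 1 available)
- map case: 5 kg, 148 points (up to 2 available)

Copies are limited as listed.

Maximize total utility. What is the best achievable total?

Greedy by ratio would take binoculars + bear canister + trekking poles + tent + 2×map case: 29 kg used, total 1080.
Replace tent and 2×map case with 2×camera: the trade gains 43 net, giving 1123 at 29 kg.
Every other selection either busts 30 kg or exceeds an availability limit or fails to beat 1123.

1123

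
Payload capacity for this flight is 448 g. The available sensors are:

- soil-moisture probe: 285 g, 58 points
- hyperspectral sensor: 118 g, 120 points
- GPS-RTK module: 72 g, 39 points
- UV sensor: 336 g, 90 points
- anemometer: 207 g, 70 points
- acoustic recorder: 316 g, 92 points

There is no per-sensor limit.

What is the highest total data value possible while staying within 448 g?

399

By data value per g: hyperspectral sensor 1.02, GPS-RTK module 0.54, anemometer 0.34, acoustic recorder 0.29 lead.
The ratio ordering already packs tightly: 3×hyperspectral sensor + GPS-RTK module, 426 g, 399.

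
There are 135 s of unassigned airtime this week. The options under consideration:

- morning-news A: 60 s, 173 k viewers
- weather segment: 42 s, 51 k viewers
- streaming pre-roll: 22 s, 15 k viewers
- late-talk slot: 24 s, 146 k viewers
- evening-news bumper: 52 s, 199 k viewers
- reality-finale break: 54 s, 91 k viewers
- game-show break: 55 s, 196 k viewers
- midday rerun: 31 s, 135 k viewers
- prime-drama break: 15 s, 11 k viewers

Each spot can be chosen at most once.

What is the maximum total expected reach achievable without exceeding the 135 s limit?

541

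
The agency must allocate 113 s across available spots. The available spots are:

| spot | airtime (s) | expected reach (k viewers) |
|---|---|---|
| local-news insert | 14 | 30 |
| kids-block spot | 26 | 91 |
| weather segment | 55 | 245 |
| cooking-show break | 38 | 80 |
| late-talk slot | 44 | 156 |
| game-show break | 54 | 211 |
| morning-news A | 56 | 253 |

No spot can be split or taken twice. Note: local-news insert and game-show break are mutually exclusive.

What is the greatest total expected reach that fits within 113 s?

Best packing: weather segment + morning-news A — 111 s, 498 total.
Nothing else feasible within 113 s beats 498.

498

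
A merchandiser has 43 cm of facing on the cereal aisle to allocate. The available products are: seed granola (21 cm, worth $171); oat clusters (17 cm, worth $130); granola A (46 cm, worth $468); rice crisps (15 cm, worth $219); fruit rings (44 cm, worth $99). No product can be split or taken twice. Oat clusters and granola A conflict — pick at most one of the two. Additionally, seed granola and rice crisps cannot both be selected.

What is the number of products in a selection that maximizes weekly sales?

Best achievable weekly sales is 349.
One optimal bundle: oat clusters + rice crisps (32 cm).
Every optimal selection uses 2 products.

2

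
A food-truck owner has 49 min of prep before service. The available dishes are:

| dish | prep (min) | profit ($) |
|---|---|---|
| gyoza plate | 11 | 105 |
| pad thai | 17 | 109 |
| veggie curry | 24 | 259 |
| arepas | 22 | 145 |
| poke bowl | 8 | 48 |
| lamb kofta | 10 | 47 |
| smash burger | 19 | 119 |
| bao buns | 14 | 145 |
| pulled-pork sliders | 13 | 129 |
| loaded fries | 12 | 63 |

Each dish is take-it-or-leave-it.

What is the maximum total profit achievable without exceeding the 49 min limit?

509

The ratio ordering already packs tightly: gyoza plate + veggie curry + bao buns, 49 min, 509.
Runner-up gyoza plate + veggie curry + pulled-pork sliders tops out at 493.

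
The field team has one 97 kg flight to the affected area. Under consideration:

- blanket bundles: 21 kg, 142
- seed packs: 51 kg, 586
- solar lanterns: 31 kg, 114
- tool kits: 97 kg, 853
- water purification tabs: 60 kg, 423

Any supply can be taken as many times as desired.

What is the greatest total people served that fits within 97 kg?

870

Ranking by ratio (people served/kg): seed packs 11.49, tool kits 8.79, water purification tabs 7.05.
Best packing: 2×blanket bundles + seed packs — 93 kg, 870 total.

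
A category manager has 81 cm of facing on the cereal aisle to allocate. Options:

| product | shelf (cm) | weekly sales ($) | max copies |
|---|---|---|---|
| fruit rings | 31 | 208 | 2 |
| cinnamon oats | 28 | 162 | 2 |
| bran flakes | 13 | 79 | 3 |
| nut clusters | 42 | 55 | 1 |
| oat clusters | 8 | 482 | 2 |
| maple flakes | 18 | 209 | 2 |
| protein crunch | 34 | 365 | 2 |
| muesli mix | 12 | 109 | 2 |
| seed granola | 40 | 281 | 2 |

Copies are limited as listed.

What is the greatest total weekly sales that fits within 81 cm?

1647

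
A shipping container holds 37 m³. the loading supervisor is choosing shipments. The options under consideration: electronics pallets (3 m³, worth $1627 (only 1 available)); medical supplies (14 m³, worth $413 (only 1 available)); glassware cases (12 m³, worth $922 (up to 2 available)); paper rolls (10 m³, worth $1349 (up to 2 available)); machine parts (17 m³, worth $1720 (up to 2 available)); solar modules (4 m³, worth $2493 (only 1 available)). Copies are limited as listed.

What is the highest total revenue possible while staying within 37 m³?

Filling by ratio: electronics pallets + 2×paper rolls + solar modules for 6818, with 10 m³ left unused.
Dropping paper rolls frees 10 m³; slotting in machine parts (17 m³) lifts the total to 7189 at 34 m³.

7189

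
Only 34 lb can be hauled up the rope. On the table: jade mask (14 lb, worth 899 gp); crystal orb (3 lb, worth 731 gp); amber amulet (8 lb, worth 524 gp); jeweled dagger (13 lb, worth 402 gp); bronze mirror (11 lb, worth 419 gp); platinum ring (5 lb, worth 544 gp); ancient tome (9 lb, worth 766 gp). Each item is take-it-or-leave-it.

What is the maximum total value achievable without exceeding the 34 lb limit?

A density-first pass picks crystal orb + amber amulet + platinum ring + ancient tome — 2565 at 25 lb.
Replace amber amulet with jade mask: the trade gains 375 net, giving 2940 at 31 lb.
Nothing else within 34 lb beats 2940.

2940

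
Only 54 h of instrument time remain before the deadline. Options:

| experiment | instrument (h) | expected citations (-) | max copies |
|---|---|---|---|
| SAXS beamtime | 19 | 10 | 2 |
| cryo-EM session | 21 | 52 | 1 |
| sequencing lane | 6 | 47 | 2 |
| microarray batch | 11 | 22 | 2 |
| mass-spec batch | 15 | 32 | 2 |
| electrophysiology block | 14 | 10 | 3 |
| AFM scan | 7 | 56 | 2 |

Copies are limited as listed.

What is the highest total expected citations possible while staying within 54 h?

260

By expected citations per h: AFM scan 8.00, sequencing lane 7.83, cryo-EM session 2.48 lead.
Greedy by ratio would take cryo-EM session + 2×sequencing lane + 2×AFM scan: 47 h used, total 258.
Replace cryo-EM session with microarray batch + mass-spec batch: the trade gains 2 net, giving 260 at 52 h.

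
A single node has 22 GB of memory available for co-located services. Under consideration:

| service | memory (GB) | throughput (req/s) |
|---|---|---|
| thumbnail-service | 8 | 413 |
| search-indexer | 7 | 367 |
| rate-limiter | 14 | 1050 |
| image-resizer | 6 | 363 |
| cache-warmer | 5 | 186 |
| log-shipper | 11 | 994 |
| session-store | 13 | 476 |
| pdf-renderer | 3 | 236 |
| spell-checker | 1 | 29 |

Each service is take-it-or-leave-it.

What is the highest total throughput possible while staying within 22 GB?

Density check — log-shipper 90.36, pdf-renderer 78.67, rate-limiter 75.00 are the best per GB.
Greedy by ratio would take image-resizer + log-shipper + pdf-renderer + spell-checker: 21 GB used, total 1622.
Replace image-resizer and spell-checker with thumbnail-service: the trade gains 21 net, giving 1643 at 22 GB.
No other feasible combination exceeds 1643.

1643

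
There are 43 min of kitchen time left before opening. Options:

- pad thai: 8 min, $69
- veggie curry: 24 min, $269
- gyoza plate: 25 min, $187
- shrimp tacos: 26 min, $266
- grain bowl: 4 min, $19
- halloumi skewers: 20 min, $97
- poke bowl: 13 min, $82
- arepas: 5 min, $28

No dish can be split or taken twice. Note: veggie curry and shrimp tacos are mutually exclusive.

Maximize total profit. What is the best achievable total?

The ratio ordering already packs tightly: pad thai + veggie curry + grain bowl + arepas, 41 min, 385.

385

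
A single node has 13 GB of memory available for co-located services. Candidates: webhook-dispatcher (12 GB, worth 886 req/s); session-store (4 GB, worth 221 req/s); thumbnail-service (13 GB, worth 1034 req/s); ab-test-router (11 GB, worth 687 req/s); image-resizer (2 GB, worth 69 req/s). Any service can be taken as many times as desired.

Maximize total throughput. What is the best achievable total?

1034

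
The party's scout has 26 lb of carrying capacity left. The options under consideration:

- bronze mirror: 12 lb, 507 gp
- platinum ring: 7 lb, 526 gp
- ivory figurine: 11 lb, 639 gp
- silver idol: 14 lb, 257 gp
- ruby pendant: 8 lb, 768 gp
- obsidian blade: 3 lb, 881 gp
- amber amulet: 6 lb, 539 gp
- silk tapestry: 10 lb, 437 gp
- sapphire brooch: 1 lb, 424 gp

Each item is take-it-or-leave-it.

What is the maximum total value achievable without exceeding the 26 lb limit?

Platinum ring + ruby pendant + obsidian blade + amber amulet + sapphire brooch uses 25 of the 26 lb and totals 3138.

3138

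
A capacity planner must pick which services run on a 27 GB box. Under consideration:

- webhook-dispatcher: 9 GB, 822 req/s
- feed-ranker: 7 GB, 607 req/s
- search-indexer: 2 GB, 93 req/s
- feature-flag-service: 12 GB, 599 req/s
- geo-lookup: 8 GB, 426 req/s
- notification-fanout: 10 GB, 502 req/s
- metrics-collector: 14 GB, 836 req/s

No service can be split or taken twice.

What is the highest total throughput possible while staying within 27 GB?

Best packing: webhook-dispatcher + feed-ranker + search-indexer + geo-lookup — 26 GB, 1948 total.
The spare 1 GB is too small for any remaining service, and no exchange beats 1948.

1948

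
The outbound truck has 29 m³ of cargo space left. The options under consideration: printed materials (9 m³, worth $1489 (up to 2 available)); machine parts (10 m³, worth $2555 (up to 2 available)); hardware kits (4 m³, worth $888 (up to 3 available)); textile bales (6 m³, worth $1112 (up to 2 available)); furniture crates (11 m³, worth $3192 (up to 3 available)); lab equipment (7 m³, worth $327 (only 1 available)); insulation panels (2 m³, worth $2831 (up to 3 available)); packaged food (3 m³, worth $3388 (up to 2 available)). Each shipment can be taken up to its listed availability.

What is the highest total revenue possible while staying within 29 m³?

19573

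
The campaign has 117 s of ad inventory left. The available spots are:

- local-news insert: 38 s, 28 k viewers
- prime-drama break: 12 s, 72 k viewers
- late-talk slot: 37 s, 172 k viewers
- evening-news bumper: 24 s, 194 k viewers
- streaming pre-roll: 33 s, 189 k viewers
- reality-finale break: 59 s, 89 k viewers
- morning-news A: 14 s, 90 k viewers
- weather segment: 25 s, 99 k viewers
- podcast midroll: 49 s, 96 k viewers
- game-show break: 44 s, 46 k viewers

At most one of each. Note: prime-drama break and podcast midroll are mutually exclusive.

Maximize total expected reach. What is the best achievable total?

Filling by ratio: prime-drama break + evening-news bumper + streaming pre-roll + morning-news A + weather segment for 644, with 9 s left unused.
Dropping prime-drama break and weather segment frees 37 s; slotting in late-talk slot (37 s) lifts the total to 645 at 108 s.

645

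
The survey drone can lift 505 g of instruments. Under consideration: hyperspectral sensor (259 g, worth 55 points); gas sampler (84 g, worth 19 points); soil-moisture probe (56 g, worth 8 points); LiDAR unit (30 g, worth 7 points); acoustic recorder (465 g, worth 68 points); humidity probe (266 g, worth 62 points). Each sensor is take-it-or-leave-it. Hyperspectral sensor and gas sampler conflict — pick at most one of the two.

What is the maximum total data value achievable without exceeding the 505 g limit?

96

Density check — LiDAR unit 0.23, humidity probe 0.23, gas sampler 0.23 are the best per g.
Gas sampler + soil-moisture probe + LiDAR unit + humidity probe uses 436 of the 505 g and totals 96.
Next best is gas sampler + soil-moisture probe + humidity probe at 89 (406 g) — short by 7.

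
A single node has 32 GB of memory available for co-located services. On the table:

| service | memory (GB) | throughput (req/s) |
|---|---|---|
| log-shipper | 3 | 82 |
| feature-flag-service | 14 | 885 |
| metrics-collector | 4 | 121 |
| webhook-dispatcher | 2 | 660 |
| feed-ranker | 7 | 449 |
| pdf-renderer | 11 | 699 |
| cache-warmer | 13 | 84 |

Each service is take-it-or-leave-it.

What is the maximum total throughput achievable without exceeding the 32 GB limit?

2365

Filling by ratio: log-shipper + metrics-collector + webhook-dispatcher + feed-ranker + pdf-renderer for 2011, with 5 GB left unused.
The 10 GB tied up in log-shipper and feed-ranker is better spent on feature-flag-service — total rises to 2365 (31 GB).
The closest alternative, log-shipper + feature-flag-service + webhook-dispatcher + pdf-renderer, reaches only 2326.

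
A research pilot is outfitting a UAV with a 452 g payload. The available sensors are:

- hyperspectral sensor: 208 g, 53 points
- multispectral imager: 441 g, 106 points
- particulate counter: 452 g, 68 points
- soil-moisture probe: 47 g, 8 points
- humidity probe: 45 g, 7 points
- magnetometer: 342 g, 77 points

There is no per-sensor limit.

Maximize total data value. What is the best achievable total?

106

By data value per g: hyperspectral sensor 0.25, multispectral imager 0.24, magnetometer 0.23 lead.
Taking 2×hyperspectral sensor: 416 g used, 106 in data value.
The spare 36 g is too small for any remaining sensor, and no exchange beats 106.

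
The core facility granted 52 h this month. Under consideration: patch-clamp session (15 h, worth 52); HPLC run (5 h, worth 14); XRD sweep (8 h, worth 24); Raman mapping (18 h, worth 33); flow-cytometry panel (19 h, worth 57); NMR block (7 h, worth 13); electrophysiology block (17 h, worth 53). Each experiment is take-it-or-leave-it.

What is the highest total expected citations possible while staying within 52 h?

162

Greedy by ratio would take patch-clamp session + HPLC run + XRD sweep + NMR block + electrophysiology block: 52 h used, total 156.
The 20 h tied up in HPLC run and XRD sweep and NMR block is better spent on flow-cytometry panel — total rises to 162 (51 h).
The closest alternative, patch-clamp session + HPLC run + XRD sweep + NMR block + electrophysiology block, reaches only 156.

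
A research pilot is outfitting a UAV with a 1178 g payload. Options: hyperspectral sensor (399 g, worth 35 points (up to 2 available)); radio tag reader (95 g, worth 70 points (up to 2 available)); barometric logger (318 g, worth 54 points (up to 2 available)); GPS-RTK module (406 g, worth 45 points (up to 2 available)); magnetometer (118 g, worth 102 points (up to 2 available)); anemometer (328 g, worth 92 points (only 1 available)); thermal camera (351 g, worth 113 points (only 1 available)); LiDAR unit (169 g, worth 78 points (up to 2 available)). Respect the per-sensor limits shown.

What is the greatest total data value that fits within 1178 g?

613

2×radio tag reader + 2×magnetometer + thermal camera + 2×LiDAR unit uses 1115 of the 1178 g and totals 613.
No other feasible combination exceeds 613.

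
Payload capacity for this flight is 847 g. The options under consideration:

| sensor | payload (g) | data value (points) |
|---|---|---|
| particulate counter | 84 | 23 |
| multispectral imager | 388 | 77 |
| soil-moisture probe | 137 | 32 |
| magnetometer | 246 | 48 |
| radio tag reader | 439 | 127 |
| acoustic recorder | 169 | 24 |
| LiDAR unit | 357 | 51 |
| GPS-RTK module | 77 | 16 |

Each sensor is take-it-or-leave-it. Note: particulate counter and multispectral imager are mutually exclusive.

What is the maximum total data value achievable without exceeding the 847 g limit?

A density-first pass picks particulate counter + soil-moisture probe + radio tag reader + GPS-RTK module — 198 at 737 g.
The 137 g tied up in soil-moisture probe is better spent on magnetometer — total rises to 214 (846 g).

214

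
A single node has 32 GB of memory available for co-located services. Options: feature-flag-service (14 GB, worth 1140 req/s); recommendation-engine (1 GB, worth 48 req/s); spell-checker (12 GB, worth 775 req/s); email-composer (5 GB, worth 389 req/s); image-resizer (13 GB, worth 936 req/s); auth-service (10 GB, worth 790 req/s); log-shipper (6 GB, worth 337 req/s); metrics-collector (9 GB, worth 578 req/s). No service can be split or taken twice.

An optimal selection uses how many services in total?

3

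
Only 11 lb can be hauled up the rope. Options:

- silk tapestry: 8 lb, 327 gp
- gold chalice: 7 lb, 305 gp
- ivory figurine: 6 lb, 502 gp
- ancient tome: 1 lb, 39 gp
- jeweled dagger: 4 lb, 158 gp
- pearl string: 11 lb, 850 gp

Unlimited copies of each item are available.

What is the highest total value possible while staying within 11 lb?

850

By value per lb: ivory figurine 83.67, pearl string 77.27, gold chalice 43.57, silk tapestry 40.88 lead.
A density-first pass picks ivory figurine + ancient tome + jeweled dagger — 699 at 11 lb.
Replace ivory figurine and ancient tome and jeweled dagger with pearl string: the trade gains 151 net, giving 850 at 11 lb.
Every other selection either busts 11 lb or fails to beat 850.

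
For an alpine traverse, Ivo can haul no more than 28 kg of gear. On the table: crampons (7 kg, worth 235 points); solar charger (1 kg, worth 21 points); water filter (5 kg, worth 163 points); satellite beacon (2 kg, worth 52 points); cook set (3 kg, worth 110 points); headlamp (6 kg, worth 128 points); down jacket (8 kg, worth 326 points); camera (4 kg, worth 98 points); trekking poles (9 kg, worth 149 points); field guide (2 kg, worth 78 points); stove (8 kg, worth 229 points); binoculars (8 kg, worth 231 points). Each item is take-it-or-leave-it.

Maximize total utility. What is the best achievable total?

985

Density check — down jacket 40.75, field guide 39.00, cook set 36.67, crampons 33.57 are the best per kg.
The ratio ordering already packs tightly: crampons + solar charger + water filter + satellite beacon + cook set + down jacket + field guide, 28 kg, 985.
Nothing else within 28 kg beats 985.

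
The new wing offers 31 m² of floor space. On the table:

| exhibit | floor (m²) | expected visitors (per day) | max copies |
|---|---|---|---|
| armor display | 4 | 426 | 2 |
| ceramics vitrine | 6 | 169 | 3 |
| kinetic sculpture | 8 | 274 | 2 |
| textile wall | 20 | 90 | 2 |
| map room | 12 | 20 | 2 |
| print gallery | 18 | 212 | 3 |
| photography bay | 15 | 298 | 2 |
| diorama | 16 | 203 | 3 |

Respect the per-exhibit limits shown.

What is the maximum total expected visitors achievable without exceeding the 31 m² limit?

1569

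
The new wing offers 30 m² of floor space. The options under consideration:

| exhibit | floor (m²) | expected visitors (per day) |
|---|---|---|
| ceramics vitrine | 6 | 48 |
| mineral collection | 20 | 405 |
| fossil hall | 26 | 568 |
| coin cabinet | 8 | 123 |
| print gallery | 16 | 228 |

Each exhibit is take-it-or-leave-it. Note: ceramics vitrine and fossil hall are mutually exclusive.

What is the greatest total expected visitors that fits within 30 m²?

The ratio ordering already packs tightly: fossil hall, 26 m², 568.

568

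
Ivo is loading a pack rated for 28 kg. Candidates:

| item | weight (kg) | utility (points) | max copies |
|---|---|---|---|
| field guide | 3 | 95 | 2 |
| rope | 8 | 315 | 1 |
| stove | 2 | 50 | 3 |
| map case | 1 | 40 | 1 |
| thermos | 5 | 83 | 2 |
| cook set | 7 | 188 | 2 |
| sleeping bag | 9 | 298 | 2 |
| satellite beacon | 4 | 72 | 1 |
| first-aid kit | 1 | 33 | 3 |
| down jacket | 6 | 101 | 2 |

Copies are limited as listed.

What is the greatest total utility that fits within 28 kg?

984

Rope + map case + 2×sleeping bag + first-aid kit uses 28 of the 28 kg and totals 984.
Every other selection either busts 28 kg or exceeds an availability limit or fails to beat 984.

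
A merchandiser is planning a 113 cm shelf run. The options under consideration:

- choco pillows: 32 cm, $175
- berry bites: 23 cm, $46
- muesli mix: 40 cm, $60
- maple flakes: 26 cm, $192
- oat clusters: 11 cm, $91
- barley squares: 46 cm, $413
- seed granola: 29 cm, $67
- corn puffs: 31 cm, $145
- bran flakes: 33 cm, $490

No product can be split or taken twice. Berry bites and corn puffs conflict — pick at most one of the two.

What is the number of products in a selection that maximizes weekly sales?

3

The maximum weekly sales within 113 cm is 1095.
maple flakes + barley squares + bran flakes hits 1095 at 105 cm.
Any selection reaching 1095 contains exactly 3 products.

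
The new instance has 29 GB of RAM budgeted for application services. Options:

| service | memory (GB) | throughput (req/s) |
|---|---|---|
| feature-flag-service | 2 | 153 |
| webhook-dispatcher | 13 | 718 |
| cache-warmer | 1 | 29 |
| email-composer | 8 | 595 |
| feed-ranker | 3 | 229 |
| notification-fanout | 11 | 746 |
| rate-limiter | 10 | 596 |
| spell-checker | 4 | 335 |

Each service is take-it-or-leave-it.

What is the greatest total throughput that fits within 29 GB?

Taking feature-flag-service + cache-warmer + email-composer + feed-ranker + notification-fanout + spell-checker: 29 GB used, 2087 in throughput.
Every other selection either busts 29 GB or fails to beat 2087.

2087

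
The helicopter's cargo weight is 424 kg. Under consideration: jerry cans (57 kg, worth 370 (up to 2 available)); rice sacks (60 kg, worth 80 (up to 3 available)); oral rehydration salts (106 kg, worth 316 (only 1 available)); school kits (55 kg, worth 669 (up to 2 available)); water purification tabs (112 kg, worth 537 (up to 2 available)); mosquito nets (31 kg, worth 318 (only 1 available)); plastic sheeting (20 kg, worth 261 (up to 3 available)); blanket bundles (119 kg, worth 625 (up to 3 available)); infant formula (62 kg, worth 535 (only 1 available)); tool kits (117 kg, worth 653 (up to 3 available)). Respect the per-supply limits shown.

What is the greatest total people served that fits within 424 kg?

3736

Ranking by ratio (people served/kg): plastic sheeting 13.05, school kits 12.16, mosquito nets 10.26.
Filling by ratio: 2×jerry cans + 2×school kits + mosquito nets + 3×plastic sheeting + infant formula for 3714, with 47 kg left unused.
Replace jerry cans and plastic sheeting with tool kits: the trade gains 22 net, giving 3736 at 417 kg.
Every other selection either busts 424 kg or exceeds an availability limit or fails to beat 3736.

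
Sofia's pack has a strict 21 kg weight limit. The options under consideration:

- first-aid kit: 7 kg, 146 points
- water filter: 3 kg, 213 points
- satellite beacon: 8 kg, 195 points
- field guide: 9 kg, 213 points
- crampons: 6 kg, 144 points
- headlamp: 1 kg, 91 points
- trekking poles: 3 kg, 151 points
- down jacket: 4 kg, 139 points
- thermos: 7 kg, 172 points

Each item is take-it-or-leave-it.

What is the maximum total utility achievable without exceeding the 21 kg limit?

Ranking by ratio (utility/kg): headlamp 91.00, water filter 71.00, trekking poles 50.33, down jacket 34.75.
Filling by ratio: water filter + headlamp + trekking poles + down jacket + thermos for 766, with 3 kg left unused.
Replace thermos with field guide: the trade gains 41 net, giving 807 at 20 kg.
Nothing else within 21 kg beats 807.

807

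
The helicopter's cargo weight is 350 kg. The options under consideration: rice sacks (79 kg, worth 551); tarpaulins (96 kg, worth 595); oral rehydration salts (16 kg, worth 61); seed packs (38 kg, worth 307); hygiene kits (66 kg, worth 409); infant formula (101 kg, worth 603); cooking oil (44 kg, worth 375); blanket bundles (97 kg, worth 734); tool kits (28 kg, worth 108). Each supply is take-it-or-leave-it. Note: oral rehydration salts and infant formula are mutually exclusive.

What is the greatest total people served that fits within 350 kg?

Taking rice sacks + oral rehydration salts + seed packs + hygiene kits + cooking oil + blanket bundles: 340 kg used, 2437 in people served.

2437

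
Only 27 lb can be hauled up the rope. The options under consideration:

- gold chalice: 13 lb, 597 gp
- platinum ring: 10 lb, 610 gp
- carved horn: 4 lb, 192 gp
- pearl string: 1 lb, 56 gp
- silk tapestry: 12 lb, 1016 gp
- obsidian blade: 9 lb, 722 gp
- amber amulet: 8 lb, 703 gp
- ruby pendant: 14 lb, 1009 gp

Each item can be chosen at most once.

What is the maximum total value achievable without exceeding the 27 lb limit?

2081

Ranking by ratio (value/lb): amber amulet 87.88, silk tapestry 84.67, obsidian blade 80.22.
Filling by ratio: carved horn + pearl string + silk tapestry + amber amulet for 1967, with 2 lb left unused.
Dropping carved horn and amber amulet frees 12 lb; slotting in ruby pendant (14 lb) lifts the total to 2081 at 27 lb.
The closest alternative, platinum ring + obsidian blade + amber amulet, reaches only 2035.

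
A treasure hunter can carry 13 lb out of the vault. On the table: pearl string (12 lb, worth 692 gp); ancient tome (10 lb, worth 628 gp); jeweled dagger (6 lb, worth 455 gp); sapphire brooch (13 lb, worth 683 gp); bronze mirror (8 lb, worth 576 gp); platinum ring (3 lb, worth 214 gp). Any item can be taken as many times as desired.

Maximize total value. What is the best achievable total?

910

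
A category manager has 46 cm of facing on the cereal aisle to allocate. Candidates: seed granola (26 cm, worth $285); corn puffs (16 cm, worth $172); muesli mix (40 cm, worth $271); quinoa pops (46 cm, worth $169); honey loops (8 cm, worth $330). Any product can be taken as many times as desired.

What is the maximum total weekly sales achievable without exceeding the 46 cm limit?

The ratio ordering already packs tightly: 5×honey loops, 40 cm, 1650.
That's the maximum — no swap from here does better than 1650.

1650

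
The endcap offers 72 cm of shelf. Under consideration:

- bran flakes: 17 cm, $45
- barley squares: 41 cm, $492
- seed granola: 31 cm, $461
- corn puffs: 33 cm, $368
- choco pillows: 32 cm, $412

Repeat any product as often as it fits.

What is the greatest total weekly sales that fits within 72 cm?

Taking the top-ratio products first gives 2×seed granola for 922 (62 cm).
Replace seed granola with barley squares: the trade gains 31 net, giving 953 at 72 cm.

953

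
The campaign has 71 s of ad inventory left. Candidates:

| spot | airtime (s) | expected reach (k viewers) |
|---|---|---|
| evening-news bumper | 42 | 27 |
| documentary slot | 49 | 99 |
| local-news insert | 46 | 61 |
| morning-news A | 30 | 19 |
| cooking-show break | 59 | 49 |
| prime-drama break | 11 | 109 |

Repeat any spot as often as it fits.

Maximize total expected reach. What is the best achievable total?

Ranking by ratio (expected reach/s): prime-drama break 9.91, documentary slot 2.02, local-news insert 1.33, cooking-show break 0.83.
Best packing: 6×prime-drama break — 66 s, 654 total.
That's the maximum — no swap from here does better than 654.

654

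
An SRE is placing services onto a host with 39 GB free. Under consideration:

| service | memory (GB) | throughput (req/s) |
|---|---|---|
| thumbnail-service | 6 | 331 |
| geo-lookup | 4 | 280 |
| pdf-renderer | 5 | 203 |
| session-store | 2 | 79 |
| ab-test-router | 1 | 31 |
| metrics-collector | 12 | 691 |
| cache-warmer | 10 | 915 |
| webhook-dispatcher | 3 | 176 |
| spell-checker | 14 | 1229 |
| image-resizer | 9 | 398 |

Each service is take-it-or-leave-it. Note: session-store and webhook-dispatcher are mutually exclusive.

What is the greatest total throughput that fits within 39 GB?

Metrics-collector + cache-warmer + webhook-dispatcher + spell-checker uses 39 of the 39 GB and totals 3011.
No other feasible combination exceeds 3011.

3011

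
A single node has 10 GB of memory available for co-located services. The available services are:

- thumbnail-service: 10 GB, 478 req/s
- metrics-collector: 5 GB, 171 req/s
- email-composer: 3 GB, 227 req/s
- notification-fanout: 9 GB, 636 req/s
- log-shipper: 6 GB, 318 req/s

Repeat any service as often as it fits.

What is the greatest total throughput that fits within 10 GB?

681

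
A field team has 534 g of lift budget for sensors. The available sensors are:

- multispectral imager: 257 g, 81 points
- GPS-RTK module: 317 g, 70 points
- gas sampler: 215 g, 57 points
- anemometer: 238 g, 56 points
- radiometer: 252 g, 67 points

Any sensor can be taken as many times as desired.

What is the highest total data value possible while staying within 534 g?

Taking 2×multispectral imager: 514 g used, 162 in data value.

162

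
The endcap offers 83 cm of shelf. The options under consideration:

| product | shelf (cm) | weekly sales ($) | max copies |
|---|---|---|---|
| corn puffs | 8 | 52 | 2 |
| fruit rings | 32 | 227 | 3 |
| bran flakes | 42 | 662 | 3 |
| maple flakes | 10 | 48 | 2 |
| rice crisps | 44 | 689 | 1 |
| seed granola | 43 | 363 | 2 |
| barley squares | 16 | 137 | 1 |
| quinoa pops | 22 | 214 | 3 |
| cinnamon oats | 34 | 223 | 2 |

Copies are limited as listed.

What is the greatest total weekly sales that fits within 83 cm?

1040

Greedy by ratio would take bran flakes + barley squares + quinoa pops: 80 cm used, total 1013.
The 42 cm tied up in bran flakes is better spent on rice crisps — total rises to 1040 (82 cm).
Nothing else within 83 cm beats 1040.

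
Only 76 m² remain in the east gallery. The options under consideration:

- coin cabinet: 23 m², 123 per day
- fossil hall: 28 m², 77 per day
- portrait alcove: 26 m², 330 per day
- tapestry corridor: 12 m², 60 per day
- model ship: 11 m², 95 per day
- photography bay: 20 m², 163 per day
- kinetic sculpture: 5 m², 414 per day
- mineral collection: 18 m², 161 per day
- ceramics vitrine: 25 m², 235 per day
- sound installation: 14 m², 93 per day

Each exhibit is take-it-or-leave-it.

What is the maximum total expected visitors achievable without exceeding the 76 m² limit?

A density-first pass picks portrait alcove + kinetic sculpture + mineral collection + ceramics vitrine — 1140 at 74 m².
The 18 m² tied up in mineral collection is better spent on photography bay — total rises to 1142 (76 m²).

1142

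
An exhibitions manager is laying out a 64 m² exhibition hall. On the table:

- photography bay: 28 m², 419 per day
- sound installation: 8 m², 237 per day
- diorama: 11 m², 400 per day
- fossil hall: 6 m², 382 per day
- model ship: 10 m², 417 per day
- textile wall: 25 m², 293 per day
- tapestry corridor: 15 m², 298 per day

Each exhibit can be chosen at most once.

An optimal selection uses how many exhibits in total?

Best achievable expected visitors is 1855.
One optimal bundle: photography bay + sound installation + diorama + fossil hall + model ship (63 m²).
Any selection reaching 1855 contains exactly 5 exhibits.

5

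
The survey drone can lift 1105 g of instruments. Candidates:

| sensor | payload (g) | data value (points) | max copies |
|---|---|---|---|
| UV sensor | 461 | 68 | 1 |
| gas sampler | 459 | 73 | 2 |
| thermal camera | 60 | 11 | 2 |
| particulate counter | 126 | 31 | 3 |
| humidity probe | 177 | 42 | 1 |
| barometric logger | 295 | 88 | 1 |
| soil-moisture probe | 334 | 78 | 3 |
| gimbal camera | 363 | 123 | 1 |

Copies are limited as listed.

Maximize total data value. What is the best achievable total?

2×particulate counter + humidity probe + barometric logger + gimbal camera uses 1087 of the 1105 g and totals 315.

315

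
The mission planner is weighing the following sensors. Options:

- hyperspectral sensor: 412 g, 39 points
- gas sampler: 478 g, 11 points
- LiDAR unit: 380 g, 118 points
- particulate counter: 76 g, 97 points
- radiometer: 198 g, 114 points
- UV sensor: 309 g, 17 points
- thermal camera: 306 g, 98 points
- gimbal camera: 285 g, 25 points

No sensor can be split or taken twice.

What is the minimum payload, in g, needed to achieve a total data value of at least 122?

Minimise g subject to total data value ≥ 122.
particulate counter + radiometer reaches 211 using 274 g.
Any bundle with less than 274 g falls short of 122.

274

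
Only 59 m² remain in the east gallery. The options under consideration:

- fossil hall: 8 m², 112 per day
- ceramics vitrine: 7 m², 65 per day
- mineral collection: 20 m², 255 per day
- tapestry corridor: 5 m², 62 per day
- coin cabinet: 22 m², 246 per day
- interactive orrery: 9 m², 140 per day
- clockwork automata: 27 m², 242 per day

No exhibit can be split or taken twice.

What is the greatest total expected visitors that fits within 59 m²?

753

By expected visitors per m²: interactive orrery 15.56, fossil hall 14.00, mineral collection 12.75, tapestry corridor 12.40 lead.
Greedy by ratio would take fossil hall + ceramics vitrine + mineral collection + tapestry corridor + interactive orrery: 49 m² used, total 634.
Replace ceramics vitrine and tapestry corridor with coin cabinet: the trade gains 119 net, giving 753 at 59 m².
Runner-up ceramics vitrine + mineral collection + coin cabinet + interactive orrery tops out at 706.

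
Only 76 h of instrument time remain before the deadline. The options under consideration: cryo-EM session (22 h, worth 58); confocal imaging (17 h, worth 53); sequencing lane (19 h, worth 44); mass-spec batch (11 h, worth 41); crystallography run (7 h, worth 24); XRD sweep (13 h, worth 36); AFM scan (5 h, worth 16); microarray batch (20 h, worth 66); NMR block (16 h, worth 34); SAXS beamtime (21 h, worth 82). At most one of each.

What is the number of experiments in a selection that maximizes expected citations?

5

Best achievable expected citations is 266.
For example confocal imaging + mass-spec batch + crystallography run + microarray batch + SAXS beamtime achieves it, using 76 h.
Every optimal selection uses 5 experiments.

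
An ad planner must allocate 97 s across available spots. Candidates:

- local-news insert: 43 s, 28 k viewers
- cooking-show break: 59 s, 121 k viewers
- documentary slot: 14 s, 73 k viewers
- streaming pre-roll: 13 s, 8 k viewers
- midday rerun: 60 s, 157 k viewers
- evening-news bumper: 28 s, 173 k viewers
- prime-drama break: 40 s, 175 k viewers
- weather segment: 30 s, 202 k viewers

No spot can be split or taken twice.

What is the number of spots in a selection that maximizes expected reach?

Best achievable expected reach is 458.
documentary slot + streaming pre-roll + prime-drama break + weather segment hits 458 at 97 s.
Any selection reaching 458 contains exactly 4 spots.

4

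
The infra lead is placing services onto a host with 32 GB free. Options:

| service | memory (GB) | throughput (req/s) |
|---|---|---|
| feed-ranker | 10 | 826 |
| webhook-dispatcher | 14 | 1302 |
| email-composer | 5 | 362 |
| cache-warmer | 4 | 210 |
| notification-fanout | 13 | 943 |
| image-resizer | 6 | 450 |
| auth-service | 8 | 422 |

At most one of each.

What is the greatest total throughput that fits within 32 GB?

2607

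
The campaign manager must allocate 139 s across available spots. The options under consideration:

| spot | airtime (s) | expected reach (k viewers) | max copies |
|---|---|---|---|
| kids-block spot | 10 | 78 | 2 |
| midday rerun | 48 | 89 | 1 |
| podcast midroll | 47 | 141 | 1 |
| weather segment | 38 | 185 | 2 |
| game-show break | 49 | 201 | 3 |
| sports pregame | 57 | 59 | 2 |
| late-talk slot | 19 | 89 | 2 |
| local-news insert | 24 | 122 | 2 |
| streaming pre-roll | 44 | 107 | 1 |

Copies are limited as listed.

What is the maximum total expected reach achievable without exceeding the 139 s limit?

Taking the top-ratio spots first gives 2×kids-block spot + weather segment + late-talk slot + 2×local-news insert for 674 (125 s).
Replace local-news insert with weather segment: the trade gains 63 net, giving 737 at 139 s.

737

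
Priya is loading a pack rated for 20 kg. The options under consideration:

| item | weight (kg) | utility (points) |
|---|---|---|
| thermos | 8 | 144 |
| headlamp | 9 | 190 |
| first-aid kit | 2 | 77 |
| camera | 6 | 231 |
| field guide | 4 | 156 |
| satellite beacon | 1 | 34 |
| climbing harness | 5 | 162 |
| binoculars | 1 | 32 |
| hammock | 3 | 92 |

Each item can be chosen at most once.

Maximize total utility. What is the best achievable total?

The ratio heuristic lands on first-aid kit + camera + field guide + satellite beacon + climbing harness + binoculars (692) but leaves 1 kg idle.
Dropping satellite beacon and binoculars frees 2 kg; slotting in hammock (3 kg) lifts the total to 718 at 20 kg.
Every other selection either busts 20 kg or fails to beat 718.

718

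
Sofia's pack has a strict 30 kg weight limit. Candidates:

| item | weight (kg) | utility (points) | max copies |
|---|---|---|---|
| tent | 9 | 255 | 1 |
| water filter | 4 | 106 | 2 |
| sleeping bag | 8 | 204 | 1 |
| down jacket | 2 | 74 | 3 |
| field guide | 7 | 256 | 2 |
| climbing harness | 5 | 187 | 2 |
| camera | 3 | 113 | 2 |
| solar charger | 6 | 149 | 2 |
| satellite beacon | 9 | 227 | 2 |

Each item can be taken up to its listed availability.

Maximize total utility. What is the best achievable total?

Ranking by ratio (utility/kg): camera 37.67, climbing harness 37.40, down jacket 37.00, field guide 36.57.
The ratio heuristic lands on 3×down jacket + field guide + 2×climbing harness + 2×camera (1078) but leaves 1 kg idle.
Replace 3×down jacket with field guide: the trade gains 34 net, giving 1112 at 30 kg.
Nothing else within 30 kg beats 1112.

1112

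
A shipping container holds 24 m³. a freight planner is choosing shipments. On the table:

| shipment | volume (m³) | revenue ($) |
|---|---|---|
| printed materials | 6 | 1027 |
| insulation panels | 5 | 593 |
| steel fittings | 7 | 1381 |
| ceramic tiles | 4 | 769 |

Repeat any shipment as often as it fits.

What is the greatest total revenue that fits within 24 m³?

4614

A density-first pass picks 3×steel fittings — 4143 at 21 m³.
Dropping 3×steel fittings frees 21 m³; slotting in 6×ceramic tiles (24 m³) lifts the total to 4614 at 24 m³.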